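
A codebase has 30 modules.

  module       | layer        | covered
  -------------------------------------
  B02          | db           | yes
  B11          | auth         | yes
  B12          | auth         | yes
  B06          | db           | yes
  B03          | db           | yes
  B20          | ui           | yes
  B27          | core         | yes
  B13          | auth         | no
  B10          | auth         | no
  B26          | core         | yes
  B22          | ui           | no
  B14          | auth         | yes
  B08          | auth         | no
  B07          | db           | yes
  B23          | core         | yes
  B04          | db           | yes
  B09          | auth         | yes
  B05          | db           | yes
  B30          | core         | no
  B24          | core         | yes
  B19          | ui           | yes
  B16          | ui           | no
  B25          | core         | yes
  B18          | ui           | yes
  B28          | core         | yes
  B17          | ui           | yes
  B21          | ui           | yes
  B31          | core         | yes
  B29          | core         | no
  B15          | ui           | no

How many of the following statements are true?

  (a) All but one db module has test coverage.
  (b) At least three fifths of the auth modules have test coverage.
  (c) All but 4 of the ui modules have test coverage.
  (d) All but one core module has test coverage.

0

(a) db: |A| = 6, |A ∩ B| = 6; needs |A ∖ B| = 1 — false.
(b) auth: |A| = 7, |A ∩ B| = 4; needs |A ∩ B| / |A| ≥ 3/5 — false.
(c) ui: |A| = 8, |A ∩ B| = 5; needs |A ∖ B| = 4 — false.
(d) core: |A| = 9, |A ∩ B| = 7; needs |A ∖ B| = 1 — false.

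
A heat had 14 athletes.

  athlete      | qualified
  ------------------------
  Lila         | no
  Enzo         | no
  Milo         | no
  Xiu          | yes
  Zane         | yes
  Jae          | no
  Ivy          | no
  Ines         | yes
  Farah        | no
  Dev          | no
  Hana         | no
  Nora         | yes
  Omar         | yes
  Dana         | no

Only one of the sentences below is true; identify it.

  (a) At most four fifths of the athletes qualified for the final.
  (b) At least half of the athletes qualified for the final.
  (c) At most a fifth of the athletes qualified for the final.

|A| = 14, |A ∩ B| = 5, |A ∖ B| = 9.
(a) requires |A ∩ B| / |A| ≤ 4/5: true.
(b) requires |A ∩ B| ≥ |A ∖ B|: false.
(c) requires |A ∩ B| / |A| ≤ 1/5: false.

(a)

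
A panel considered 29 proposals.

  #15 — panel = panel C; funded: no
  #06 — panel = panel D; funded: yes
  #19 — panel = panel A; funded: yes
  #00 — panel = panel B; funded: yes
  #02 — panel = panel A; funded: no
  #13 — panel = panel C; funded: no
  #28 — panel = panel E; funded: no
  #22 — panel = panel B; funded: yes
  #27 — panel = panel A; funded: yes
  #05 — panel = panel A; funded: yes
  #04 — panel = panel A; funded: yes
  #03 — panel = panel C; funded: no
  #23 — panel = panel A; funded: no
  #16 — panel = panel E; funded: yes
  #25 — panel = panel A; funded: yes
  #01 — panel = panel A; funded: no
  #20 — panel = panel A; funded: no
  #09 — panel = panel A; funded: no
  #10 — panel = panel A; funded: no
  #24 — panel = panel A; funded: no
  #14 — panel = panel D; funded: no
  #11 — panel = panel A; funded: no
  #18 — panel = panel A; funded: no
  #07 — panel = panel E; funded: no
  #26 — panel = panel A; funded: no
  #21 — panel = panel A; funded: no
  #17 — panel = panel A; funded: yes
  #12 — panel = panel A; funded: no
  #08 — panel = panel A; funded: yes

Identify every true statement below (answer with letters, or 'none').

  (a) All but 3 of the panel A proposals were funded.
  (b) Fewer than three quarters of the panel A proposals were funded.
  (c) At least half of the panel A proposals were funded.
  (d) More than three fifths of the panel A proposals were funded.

(b)

|A| = 19, |A ∩ B| = 7, |A ∖ B| = 12.
(a) |A ∖ B| = 3: fails.
(b) |A ∩ B| / |A| < 3/4: holds.
(c) |A ∩ B| ≥ |A ∖ B|: fails.
(d) |A ∩ B| / |A| > 3/5: fails.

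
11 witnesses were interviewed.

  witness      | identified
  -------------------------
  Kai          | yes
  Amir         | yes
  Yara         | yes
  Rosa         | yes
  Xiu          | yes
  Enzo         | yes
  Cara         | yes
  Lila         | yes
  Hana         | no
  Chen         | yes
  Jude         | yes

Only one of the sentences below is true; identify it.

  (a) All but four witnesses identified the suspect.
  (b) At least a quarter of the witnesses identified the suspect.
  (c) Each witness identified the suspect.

|A| = 11, |A ∩ B| = 10, |A ∖ B| = 1.
(a) requires |A ∖ B| = 4: false.
(b) requires |A ∩ B| / |A| ≥ 1/4: true.
(c) requires A ⊆ B, i.e. every element of A is in B (|A ∖ B| = 0): false.

(b)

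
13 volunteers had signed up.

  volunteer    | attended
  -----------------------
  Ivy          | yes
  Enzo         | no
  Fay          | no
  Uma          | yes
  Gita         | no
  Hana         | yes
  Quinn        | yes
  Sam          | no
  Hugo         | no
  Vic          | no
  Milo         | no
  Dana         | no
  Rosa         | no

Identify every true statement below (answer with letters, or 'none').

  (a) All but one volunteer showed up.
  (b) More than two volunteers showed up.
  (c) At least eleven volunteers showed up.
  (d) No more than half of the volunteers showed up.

(b), (d)

|A| = 13, |A ∩ B| = 4, |A ∖ B| = 9.
(a) |A ∖ B| = 1: fails.
(b) |A ∩ B| > 2: holds.
(c) |A ∩ B| ≥ 11: fails.
(d) |A ∩ B| ≤ |A ∖ B|: holds.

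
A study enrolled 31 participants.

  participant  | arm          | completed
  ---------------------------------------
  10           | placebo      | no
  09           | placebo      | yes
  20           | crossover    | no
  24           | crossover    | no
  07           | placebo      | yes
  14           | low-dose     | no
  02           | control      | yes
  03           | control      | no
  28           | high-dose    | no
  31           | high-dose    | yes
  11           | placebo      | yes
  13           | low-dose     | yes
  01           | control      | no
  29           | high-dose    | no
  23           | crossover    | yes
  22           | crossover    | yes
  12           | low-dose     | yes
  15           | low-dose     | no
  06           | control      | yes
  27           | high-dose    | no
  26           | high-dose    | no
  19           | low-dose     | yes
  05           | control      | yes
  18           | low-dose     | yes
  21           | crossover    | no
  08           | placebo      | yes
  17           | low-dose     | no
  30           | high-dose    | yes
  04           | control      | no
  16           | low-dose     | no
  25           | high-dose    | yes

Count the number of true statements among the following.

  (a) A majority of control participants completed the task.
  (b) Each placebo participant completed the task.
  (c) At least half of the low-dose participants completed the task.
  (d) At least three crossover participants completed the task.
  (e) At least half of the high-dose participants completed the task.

1

(a) control: |A| = 6, |A ∩ B| = 3; needs |A ∩ B| > |A ∖ B| — false.
(b) placebo: |A| = 5, |A ∩ B| = 4; needs A ⊆ B, i.e. every element of A is in B (|A ∖ B| = 0) — false.
(c) low-dose: |A| = 8, |A ∩ B| = 4; needs |A ∩ B| ≥ |A ∖ B| — true.
(d) crossover: |A| = 5, |A ∩ B| = 2; needs |A ∩ B| ≥ 3 — false.
(e) high-dose: |A| = 7, |A ∩ B| = 3; needs |A ∩ B| ≥ |A ∖ B| — false.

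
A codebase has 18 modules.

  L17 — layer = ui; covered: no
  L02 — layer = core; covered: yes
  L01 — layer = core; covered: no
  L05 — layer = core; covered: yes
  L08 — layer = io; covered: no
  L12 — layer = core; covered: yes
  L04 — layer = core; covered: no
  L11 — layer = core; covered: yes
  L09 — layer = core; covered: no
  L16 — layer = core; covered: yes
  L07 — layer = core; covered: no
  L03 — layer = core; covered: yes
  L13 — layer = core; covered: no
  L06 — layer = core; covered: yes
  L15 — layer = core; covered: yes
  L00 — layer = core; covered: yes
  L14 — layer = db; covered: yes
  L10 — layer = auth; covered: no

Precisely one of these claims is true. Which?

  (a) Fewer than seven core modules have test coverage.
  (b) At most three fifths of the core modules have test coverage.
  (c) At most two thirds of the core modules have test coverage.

|A| = 14, |A ∩ B| = 9, |A ∖ B| = 5.
(a) requires |A ∩ B| < 7: false.
(b) requires |A ∩ B| / |A| ≤ 3/5: false.
(c) requires |A ∩ B| / |A| ≤ 2/3: true.

(c)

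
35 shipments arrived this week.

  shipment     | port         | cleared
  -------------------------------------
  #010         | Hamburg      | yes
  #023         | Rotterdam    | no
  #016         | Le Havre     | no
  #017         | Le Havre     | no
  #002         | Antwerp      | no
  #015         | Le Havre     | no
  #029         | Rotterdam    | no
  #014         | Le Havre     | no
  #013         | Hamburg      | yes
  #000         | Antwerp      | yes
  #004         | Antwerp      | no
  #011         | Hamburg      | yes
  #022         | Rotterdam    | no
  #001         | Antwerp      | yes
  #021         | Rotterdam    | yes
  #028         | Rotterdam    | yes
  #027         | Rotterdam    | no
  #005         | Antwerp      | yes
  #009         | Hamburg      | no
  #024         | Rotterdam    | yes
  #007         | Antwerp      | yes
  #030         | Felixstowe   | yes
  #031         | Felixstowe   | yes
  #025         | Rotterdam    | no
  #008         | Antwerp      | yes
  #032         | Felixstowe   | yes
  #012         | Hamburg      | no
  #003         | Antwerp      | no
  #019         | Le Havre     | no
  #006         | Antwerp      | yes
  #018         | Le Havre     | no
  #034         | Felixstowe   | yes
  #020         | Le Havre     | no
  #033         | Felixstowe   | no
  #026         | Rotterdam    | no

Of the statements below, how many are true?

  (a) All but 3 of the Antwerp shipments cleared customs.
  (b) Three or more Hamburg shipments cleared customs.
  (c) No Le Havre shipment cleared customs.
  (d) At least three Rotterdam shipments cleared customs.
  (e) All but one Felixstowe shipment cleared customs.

5

(a) Antwerp: |A| = 9, |A ∩ B| = 6; needs |A ∖ B| = 3 — true.
(b) Hamburg: |A| = 5, |A ∩ B| = 3; needs |A ∩ B| ≥ 3 — true.
(c) Le Havre: |A| = 7, |A ∩ B| = 0; needs A ∩ B = ∅ (|A ∩ B| = 0) — true.
(d) Rotterdam: |A| = 9, |A ∩ B| = 3; needs |A ∩ B| ≥ 3 — true.
(e) Felixstowe: |A| = 5, |A ∩ B| = 4; needs |A ∖ B| = 1 — true.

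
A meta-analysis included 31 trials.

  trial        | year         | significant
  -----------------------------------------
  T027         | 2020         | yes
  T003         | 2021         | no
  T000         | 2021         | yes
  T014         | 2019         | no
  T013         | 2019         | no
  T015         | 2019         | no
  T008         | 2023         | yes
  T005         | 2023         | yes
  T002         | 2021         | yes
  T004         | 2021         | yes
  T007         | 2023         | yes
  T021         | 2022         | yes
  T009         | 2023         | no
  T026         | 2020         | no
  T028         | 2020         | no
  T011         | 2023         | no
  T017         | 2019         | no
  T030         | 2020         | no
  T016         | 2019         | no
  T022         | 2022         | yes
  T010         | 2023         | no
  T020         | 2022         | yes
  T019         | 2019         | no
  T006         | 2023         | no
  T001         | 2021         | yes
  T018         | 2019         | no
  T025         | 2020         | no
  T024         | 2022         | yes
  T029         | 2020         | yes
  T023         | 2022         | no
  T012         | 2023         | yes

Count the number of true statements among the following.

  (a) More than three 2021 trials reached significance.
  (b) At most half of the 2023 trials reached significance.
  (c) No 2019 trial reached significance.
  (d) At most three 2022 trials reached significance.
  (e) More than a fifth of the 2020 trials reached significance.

4

(a) 2021: |A| = 5, |A ∩ B| = 4; needs |A ∩ B| > 3 — true.
(b) 2023: |A| = 8, |A ∩ B| = 4; needs |A ∩ B| ≤ |A ∖ B| — true.
(c) 2019: |A| = 7, |A ∩ B| = 0; needs A ∩ B = ∅ (|A ∩ B| = 0) — true.
(d) 2022: |A| = 5, |A ∩ B| = 4; needs |A ∩ B| ≤ 3 — false.
(e) 2020: |A| = 6, |A ∩ B| = 2; needs |A ∩ B| / |A| > 1/5 — true.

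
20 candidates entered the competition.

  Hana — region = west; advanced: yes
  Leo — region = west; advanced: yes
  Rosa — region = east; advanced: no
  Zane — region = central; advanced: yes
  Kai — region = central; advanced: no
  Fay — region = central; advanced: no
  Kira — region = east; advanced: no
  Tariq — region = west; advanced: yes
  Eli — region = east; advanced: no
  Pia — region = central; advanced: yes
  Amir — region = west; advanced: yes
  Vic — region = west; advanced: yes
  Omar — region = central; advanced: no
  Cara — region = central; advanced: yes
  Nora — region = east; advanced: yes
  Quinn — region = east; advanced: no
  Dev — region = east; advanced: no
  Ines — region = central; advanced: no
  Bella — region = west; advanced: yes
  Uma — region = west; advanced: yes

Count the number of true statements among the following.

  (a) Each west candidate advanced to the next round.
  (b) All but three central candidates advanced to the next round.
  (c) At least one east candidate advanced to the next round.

(a) west: |A| = 7, |A ∩ B| = 7; needs A ⊆ B, i.e. every element of A is in B (|A ∖ B| = 0) — true.
(b) central: |A| = 7, |A ∩ B| = 3; needs |A ∖ B| = 3 — false.
(c) east: |A| = 6, |A ∩ B| = 1; needs A ∩ B ≠ ∅ (|A ∩ B| ≥ 1) — true.

2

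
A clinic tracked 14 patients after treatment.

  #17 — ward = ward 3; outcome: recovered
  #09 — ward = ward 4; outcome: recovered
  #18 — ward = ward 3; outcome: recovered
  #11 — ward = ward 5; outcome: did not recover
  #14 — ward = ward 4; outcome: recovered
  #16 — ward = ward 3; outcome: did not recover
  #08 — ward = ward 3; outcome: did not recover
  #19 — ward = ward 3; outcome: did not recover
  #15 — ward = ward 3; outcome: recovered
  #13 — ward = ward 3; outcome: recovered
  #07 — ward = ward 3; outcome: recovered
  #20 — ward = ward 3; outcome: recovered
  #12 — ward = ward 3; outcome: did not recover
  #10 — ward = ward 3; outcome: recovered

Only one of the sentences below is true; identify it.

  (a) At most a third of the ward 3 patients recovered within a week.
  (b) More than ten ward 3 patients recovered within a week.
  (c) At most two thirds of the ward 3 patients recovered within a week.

|A| = 11, |A ∩ B| = 7, |A ∖ B| = 4.
(a) requires |A ∩ B| / |A| ≤ 1/3: false.
(b) requires |A ∩ B| > 10: false.
(c) requires |A ∩ B| / |A| ≤ 2/3: true.

(c)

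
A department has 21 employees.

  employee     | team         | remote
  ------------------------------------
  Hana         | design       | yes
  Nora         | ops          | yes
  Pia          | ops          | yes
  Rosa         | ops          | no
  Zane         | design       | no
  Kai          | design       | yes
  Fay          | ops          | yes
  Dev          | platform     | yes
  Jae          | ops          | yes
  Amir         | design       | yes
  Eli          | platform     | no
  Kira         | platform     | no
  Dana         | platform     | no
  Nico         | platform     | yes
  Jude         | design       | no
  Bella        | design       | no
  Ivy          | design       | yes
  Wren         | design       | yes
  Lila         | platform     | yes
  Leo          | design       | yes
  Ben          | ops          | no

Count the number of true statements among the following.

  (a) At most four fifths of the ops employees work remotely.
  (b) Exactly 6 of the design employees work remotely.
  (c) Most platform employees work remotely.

(a) ops: |A| = 6, |A ∩ B| = 4; needs |A ∩ B| / |A| ≤ 4/5 — true.
(b) design: |A| = 9, |A ∩ B| = 6; needs |A ∩ B| = 6 — true.
(c) platform: |A| = 6, |A ∩ B| = 3; needs |A ∩ B| > |A ∖ B| — false.

2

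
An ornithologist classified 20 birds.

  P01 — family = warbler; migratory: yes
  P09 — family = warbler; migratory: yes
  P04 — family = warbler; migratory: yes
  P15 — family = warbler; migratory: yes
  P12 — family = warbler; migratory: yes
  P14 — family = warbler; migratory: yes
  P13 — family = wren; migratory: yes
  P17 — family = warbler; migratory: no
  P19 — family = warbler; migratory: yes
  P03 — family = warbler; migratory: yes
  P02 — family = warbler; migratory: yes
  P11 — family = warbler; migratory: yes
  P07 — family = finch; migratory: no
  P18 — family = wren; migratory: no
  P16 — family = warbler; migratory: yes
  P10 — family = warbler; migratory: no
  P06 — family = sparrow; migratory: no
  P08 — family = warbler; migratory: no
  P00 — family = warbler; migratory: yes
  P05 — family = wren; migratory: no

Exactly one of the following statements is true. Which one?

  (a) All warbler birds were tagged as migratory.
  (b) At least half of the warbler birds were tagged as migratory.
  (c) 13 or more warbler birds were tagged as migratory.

(b)

|A| = 15, |A ∩ B| = 12, |A ∖ B| = 3.
(a) requires A ⊆ B, i.e. every element of A is in B (|A ∖ B| = 0): false.
(b) requires |A ∩ B| ≥ |A ∖ B|: true.
(c) requires |A ∩ B| ≥ 13: false.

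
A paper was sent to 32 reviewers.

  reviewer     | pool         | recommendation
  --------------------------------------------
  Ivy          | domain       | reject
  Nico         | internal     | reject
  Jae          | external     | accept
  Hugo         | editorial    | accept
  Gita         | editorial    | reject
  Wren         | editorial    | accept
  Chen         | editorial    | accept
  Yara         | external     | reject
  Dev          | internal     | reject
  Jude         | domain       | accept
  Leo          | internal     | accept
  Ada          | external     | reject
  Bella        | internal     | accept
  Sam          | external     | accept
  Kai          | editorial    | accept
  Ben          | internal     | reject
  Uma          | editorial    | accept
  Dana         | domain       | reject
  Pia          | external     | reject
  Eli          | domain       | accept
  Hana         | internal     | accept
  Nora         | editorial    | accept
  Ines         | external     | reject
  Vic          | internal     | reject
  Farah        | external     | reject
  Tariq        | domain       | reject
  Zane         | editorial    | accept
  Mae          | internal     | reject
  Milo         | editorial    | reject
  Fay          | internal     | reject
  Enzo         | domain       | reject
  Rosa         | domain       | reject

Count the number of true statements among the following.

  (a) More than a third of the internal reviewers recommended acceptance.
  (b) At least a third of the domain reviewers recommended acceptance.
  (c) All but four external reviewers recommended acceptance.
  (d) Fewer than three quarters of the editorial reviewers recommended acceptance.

(a) internal: |A| = 9, |A ∩ B| = 3; needs |A ∩ B| / |A| > 1/3 — false.
(b) domain: |A| = 7, |A ∩ B| = 2; needs |A ∩ B| / |A| ≥ 1/3 — false.
(c) external: |A| = 7, |A ∩ B| = 2; needs |A ∖ B| = 4 — false.
(d) editorial: |A| = 9, |A ∩ B| = 7; needs |A ∩ B| / |A| < 3/4 — false.

0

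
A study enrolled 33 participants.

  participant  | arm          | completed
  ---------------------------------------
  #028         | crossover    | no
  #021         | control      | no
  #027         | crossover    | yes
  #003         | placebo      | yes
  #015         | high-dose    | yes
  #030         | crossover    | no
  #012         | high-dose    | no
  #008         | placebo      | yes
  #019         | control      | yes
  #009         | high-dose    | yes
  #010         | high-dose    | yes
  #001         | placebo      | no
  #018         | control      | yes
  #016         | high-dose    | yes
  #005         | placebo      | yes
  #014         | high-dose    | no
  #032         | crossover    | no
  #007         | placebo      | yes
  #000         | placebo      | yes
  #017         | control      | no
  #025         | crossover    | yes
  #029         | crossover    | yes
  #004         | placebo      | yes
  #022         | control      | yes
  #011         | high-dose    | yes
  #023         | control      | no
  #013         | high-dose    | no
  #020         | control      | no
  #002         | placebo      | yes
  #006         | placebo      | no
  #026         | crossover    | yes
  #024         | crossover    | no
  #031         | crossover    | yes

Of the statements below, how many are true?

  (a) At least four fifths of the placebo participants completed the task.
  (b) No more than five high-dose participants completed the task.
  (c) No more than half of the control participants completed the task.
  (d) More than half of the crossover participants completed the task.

3

(a) placebo: |A| = 9, |A ∩ B| = 7; needs |A ∩ B| / |A| ≥ 4/5 — false.
(b) high-dose: |A| = 8, |A ∩ B| = 5; needs |A ∩ B| ≤ 5 — true.
(c) control: |A| = 7, |A ∩ B| = 3; needs |A ∩ B| ≤ |A ∖ B| — true.
(d) crossover: |A| = 9, |A ∩ B| = 5; needs |A ∩ B| > |A ∖ B| — true.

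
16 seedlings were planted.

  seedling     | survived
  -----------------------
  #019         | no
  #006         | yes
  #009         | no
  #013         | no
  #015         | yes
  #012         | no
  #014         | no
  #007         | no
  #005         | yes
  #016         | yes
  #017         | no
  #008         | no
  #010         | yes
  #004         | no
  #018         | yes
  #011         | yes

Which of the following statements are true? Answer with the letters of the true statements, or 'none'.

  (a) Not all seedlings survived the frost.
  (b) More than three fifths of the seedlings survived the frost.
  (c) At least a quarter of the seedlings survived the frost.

(a), (c)

|A| = 16, |A ∩ B| = 7, |A ∖ B| = 9.
(a) A ⊄ B (|A ∖ B| ≥ 1): holds.
(b) |A ∩ B| / |A| > 3/5: fails.
(c) |A ∩ B| / |A| ≥ 1/4: holds.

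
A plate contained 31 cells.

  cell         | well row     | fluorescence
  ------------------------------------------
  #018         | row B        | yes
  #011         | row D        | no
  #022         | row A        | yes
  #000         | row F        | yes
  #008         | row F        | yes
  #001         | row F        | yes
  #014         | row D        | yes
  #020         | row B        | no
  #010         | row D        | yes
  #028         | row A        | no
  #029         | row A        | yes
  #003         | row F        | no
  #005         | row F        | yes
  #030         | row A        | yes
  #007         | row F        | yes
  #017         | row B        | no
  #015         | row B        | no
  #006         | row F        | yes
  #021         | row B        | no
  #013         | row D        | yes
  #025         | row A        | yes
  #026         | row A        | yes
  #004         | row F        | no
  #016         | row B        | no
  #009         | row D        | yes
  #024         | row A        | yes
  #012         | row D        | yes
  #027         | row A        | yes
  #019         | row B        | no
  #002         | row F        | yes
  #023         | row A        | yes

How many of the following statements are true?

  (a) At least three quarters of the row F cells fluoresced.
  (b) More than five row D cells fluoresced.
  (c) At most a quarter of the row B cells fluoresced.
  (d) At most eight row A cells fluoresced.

(a) row F: |A| = 9, |A ∩ B| = 7; needs |A ∩ B| / |A| ≥ 3/4 — true.
(b) row D: |A| = 6, |A ∩ B| = 5; needs |A ∩ B| > 5 — false.
(c) row B: |A| = 7, |A ∩ B| = 1; needs |A ∩ B| / |A| ≤ 1/4 — true.
(d) row A: |A| = 9, |A ∩ B| = 8; needs |A ∩ B| ≤ 8 — true.

3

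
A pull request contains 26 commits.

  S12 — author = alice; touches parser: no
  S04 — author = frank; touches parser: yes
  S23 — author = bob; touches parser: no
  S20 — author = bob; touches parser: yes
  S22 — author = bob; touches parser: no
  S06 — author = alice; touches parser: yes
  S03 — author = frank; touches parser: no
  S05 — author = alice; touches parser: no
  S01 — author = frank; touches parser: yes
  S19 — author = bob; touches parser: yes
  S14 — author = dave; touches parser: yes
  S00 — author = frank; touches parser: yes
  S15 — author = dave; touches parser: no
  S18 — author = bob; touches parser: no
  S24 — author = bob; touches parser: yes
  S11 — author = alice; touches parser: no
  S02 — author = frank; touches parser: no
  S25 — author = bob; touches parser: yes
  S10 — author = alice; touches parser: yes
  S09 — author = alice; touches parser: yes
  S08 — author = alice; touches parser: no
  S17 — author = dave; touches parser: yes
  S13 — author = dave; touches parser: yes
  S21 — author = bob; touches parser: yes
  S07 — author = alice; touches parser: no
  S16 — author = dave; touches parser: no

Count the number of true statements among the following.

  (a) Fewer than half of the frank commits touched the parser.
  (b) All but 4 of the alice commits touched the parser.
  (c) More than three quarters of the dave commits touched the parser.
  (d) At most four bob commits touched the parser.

(a) frank: |A| = 5, |A ∩ B| = 3; needs |A ∩ B| < |A ∖ B| — false.
(b) alice: |A| = 8, |A ∩ B| = 3; needs |A ∖ B| = 4 — false.
(c) dave: |A| = 5, |A ∩ B| = 3; needs |A ∩ B| / |A| > 3/4 — false.
(d) bob: |A| = 8, |A ∩ B| = 5; needs |A ∩ B| ≤ 4 — false.

0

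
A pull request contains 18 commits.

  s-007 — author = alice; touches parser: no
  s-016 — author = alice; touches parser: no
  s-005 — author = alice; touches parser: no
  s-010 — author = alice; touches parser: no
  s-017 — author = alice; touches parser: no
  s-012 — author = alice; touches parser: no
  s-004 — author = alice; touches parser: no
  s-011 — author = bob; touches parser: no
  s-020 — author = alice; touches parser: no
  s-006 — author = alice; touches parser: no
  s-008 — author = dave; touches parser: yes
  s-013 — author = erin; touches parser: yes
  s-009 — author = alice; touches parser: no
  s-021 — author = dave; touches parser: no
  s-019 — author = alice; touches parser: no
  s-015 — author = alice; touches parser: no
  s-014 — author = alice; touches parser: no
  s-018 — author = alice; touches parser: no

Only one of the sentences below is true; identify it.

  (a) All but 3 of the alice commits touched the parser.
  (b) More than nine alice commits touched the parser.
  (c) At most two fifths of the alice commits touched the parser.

|A| = 14, |A ∩ B| = 0, |A ∖ B| = 14.
(a) requires |A ∖ B| = 3: false.
(b) requires |A ∩ B| > 9: false.
(c) requires |A ∩ B| / |A| ≤ 2/5: true.

(c)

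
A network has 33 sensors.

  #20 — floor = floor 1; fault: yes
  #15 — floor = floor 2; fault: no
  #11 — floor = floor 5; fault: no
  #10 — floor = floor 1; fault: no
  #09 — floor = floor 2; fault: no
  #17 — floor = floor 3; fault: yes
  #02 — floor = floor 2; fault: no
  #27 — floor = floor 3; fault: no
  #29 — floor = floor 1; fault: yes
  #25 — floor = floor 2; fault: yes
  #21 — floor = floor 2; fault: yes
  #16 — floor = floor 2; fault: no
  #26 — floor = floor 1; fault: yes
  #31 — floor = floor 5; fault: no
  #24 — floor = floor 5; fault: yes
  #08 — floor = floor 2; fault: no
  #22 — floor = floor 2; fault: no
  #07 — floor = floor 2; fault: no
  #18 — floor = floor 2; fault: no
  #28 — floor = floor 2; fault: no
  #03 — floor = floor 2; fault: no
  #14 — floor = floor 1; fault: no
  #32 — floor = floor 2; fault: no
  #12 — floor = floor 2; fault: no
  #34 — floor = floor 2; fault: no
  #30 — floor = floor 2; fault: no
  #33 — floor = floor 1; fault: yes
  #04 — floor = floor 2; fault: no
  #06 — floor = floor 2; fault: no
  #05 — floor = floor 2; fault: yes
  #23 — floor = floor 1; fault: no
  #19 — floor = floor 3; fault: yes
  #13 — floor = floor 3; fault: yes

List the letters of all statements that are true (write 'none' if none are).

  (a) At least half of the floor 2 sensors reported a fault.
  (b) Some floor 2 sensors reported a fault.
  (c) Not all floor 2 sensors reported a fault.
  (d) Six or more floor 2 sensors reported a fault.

|A| = 19, |A ∩ B| = 3, |A ∖ B| = 16.
(a) |A ∩ B| ≥ |A ∖ B|: fails.
(b) A ∩ B ≠ ∅ (|A ∩ B| ≥ 1): holds.
(c) A ⊄ B (|A ∖ B| ≥ 1): holds.
(d) |A ∩ B| ≥ 6: fails.

(b), (c)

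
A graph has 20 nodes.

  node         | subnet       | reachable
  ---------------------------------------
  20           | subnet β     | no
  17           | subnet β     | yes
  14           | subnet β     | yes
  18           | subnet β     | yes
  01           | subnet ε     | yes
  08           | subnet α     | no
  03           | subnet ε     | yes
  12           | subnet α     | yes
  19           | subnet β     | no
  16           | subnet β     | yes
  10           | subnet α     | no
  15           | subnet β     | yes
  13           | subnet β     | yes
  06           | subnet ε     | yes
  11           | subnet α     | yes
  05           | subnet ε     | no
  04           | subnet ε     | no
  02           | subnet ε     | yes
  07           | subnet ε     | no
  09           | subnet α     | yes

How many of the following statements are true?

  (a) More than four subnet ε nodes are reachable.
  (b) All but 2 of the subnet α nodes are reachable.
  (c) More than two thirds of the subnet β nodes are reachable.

(a) subnet ε: |A| = 7, |A ∩ B| = 4; needs |A ∩ B| > 4 — false.
(b) subnet α: |A| = 5, |A ∩ B| = 3; needs |A ∖ B| = 2 — true.
(c) subnet β: |A| = 8, |A ∩ B| = 6; needs |A ∩ B| / |A| > 2/3 — true.

2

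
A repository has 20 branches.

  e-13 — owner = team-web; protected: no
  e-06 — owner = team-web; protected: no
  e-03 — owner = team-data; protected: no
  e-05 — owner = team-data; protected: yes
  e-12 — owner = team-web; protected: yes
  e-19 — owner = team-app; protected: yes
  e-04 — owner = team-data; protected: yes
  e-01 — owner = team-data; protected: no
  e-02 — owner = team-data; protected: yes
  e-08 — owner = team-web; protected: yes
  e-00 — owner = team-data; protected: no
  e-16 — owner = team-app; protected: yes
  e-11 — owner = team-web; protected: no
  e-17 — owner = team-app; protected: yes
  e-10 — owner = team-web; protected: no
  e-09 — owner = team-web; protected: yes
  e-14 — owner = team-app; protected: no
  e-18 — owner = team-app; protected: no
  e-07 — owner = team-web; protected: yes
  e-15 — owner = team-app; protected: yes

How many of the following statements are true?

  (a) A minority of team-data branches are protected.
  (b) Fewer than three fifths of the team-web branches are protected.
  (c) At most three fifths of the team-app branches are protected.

1

(a) team-data: |A| = 6, |A ∩ B| = 3; needs |A ∩ B| < |A ∖ B| — false.
(b) team-web: |A| = 8, |A ∩ B| = 4; needs |A ∩ B| / |A| < 3/5 — true.
(c) team-app: |A| = 6, |A ∩ B| = 4; needs |A ∩ B| / |A| ≤ 3/5 — false.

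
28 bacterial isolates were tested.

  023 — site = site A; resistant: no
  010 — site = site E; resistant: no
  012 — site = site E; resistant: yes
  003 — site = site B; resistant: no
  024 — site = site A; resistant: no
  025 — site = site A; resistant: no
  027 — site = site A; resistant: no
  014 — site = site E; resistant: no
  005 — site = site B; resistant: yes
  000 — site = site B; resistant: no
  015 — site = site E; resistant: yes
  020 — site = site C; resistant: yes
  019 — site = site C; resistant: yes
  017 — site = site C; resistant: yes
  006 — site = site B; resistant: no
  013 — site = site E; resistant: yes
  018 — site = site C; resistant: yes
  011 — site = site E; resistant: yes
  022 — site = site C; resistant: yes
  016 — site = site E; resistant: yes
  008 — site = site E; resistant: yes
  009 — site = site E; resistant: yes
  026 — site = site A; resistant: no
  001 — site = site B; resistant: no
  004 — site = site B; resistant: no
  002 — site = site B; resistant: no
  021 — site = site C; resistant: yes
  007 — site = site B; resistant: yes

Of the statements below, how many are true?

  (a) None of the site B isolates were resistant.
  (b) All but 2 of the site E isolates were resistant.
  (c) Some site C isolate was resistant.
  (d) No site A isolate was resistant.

3

(a) site B: |A| = 8, |A ∩ B| = 2; needs A ∩ B = ∅ (|A ∩ B| = 0) — false.
(b) site E: |A| = 9, |A ∩ B| = 7; needs |A ∖ B| = 2 — true.
(c) site C: |A| = 6, |A ∩ B| = 6; needs A ∩ B ≠ ∅ (|A ∩ B| ≥ 1) — true.
(d) site A: |A| = 5, |A ∩ B| = 0; needs A ∩ B = ∅ (|A ∩ B| = 0) — true.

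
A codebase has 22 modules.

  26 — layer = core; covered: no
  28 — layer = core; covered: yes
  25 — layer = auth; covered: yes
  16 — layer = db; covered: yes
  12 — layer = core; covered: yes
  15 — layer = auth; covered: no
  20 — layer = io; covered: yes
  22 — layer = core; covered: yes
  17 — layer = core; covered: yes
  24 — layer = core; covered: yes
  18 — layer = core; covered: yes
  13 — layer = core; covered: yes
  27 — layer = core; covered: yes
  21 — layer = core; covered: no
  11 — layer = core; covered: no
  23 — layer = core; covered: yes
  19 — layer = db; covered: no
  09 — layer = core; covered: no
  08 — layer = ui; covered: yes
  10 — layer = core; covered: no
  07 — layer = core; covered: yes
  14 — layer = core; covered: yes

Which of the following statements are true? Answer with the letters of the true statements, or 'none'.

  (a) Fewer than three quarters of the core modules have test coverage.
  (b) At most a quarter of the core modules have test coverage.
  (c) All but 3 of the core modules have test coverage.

(a)

|A| = 16, |A ∩ B| = 11, |A ∖ B| = 5.
(a) |A ∩ B| / |A| < 3/4: holds.
(b) |A ∩ B| / |A| ≤ 1/4: fails.
(c) |A ∖ B| = 3: fails.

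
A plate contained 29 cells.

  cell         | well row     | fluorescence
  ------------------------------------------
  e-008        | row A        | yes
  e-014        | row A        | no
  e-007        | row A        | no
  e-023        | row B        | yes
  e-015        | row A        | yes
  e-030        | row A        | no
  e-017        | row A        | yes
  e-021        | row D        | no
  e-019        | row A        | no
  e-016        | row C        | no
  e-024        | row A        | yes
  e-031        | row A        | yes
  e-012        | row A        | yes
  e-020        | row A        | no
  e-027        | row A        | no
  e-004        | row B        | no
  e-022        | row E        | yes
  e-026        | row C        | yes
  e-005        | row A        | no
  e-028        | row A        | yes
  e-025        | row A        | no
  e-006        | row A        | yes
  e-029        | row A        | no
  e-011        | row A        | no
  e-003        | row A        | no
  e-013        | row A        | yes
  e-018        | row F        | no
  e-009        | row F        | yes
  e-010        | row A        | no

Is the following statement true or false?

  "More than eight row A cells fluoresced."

The determiner here denotes the relation: |A ∩ B| > 8.
|A| = 21, |A ∩ B| = 9, |A ∖ B| = 12.
|A ∩ B| = 9, so the statement is true.

True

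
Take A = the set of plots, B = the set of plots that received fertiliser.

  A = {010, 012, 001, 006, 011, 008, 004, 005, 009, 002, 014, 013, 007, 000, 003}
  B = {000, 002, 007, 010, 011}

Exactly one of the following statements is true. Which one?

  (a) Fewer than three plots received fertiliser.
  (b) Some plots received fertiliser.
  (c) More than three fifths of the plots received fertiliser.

(b)

|A| = 15, |A ∩ B| = 5, |A ∖ B| = 10.
(a) requires |A ∩ B| < 3: false.
(b) requires A ∩ B ≠ ∅ (|A ∩ B| ≥ 1): true.
(c) requires |A ∩ B| / |A| > 3/5: false.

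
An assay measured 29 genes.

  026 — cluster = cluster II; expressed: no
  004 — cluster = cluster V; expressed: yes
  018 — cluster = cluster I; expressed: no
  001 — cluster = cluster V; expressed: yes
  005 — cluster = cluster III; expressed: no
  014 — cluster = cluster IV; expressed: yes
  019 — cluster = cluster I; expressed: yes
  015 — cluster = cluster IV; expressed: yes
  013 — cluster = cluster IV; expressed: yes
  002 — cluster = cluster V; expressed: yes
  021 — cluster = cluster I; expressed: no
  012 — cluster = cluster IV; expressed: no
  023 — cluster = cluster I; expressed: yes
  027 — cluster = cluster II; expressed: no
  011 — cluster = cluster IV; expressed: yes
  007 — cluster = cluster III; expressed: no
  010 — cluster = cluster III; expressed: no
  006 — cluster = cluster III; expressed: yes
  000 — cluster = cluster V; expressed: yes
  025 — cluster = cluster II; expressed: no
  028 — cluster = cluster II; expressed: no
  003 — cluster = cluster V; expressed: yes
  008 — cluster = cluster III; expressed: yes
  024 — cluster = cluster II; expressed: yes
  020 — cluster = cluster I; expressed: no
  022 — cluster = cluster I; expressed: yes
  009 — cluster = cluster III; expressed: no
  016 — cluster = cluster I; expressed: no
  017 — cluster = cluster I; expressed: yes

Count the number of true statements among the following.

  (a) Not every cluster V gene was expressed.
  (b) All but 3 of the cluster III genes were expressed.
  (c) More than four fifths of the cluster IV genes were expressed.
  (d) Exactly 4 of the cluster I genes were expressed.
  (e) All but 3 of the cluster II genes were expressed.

(a) cluster V: |A| = 5, |A ∩ B| = 5; needs A ⊄ B (|A ∖ B| ≥ 1) — false.
(b) cluster III: |A| = 6, |A ∩ B| = 2; needs |A ∖ B| = 3 — false.
(c) cluster IV: |A| = 5, |A ∩ B| = 4; needs |A ∩ B| / |A| > 4/5 — false.
(d) cluster I: |A| = 8, |A ∩ B| = 4; needs |A ∩ B| = 4 — true.
(e) cluster II: |A| = 5, |A ∩ B| = 1; needs |A ∖ B| = 3 — false.

1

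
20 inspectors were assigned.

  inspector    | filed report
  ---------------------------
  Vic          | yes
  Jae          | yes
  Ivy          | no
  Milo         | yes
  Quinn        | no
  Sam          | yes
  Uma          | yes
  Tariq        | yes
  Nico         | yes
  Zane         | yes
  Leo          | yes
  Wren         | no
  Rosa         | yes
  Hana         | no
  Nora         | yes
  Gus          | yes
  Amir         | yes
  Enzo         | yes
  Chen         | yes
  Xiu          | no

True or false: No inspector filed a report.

The determiner here denotes the relation: A ∩ B = ∅ (|A ∩ B| = 0).
|A| = 20, |A ∩ B| = 15, |A ∖ B| = 5.
So the statement is false.

False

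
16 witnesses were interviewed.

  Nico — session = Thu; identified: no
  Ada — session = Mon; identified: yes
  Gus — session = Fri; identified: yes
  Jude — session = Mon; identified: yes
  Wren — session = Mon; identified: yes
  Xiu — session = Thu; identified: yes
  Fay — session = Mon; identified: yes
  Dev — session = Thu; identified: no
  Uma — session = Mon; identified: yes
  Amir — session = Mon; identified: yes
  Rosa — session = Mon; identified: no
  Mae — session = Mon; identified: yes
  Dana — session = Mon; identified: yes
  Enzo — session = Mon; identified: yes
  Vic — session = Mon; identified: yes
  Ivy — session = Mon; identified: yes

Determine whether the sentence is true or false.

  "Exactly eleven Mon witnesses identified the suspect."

True

The determiner here denotes the relation: |A ∩ B| = 11.
A (the restrictor) = {Ada, Jude, Wren, Fay, Uma, Amir, Rosa, Mae, Dana, Enzo, Vic, Ivy}, |A| = 12.
A ∩ B = {Ada, Jude, Wren, Fay, Uma, Amir, Mae, Dana, Enzo, Vic, Ivy}, so |A ∩ B| = 11.
|A ∩ B| = 11, so the statement is true.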